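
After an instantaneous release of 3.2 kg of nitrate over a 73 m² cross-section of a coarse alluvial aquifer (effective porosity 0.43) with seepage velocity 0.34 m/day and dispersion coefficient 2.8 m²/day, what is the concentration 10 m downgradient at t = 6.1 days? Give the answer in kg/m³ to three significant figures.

0.00277 kg/m³

For an instantaneous plane source, C(x,t) = M/(n_e·A·√(4πDt)) · exp(−(x−vt)²/(4Dt)), with n_e·A the pore (flow) area.
Plume center vt = 0.34 × 6.1 = 2.074 m, so the well at 10 m is 7.926 m downgradient of the peak.
√(4πDt) = 14.65 m, giving peak height M/(n_e·A·√(4πDt)) = 3.2/(0.43 × 73 × 14.65) = 0.006959 kg/m³.
(x−vt)²/(4Dt) = (7.926)²/(4 × 2.8 × 6.1) = 0.9195; exp(−0.9195) = 0.3987.
C = 0.006959 × 0.3987 = 0.00277 kg/m³.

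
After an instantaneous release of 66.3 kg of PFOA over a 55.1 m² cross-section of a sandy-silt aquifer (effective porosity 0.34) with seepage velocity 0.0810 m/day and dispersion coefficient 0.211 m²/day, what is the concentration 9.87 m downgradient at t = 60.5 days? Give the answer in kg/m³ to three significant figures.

For an instantaneous plane source, C(x,t) = M/(n_e·A·√(4πDt)) · exp(−(x−vt)²/(4Dt)), with n_e·A the pore (flow) area.
Plume center vt = 0.0810 × 60.5 = 4.9005 m, so the well at 9.87 m is 4.9695 m downgradient of the peak.
√(4πDt) = 12.67 m, giving peak height M/(n_e·A·√(4πDt)) = 66.3/(0.34 × 55.1 × 12.67) = 0.2793 kg/m³.
(x−vt)²/(4Dt) = (4.9695)²/(4 × 0.211 × 60.5) = 0.4836; exp(−0.4836) = 0.6166.
C = 0.2793 × 0.6166 = 0.172 kg/m³.

0.172 kg/m³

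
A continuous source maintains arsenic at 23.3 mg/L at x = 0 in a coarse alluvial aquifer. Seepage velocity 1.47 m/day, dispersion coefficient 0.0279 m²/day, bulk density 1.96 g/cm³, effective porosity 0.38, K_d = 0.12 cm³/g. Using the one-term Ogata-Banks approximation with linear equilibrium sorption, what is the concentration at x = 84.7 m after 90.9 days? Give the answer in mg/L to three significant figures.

Retardation factor R = 1 + ρ_b·K_d/n = 1 + 1.96 × 0.12/0.38 = 1.619.
Sorption retards both mechanisms: v_R = v/R = 0.9080 m/day, D_R = D/R = 0.01723 m²/day.
v_R·t = 0.9080 × 90.9 = 82.5372 m; 2√(D_R t) = 2.503 m; argument = (84.7 − 82.5372)/2.503 = 0.8641.
C = C₀ × ½·erfc(0.8641) = 23.3 × 0.1108 = 2.58 mg/L.

2.58 mg/L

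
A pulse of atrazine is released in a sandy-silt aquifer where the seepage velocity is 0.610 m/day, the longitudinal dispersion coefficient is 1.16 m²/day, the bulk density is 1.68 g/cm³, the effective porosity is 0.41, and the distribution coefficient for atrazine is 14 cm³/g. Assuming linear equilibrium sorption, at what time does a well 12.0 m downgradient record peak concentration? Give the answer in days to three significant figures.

981 days

Retardation factor R = 1 + ρ_b·K_d/n = 1 + 1.68 × 14/0.41 = 58.37.
Sorption retards both mechanisms: v_R = v/R = 0.01045 m/day, D_R = D/R = 0.01987 m²/day.
Peak time from v_R²t² + 2D_R t − x² = 0: t = (√(D_R² + v_R²x²) − D_R)/v_R².
√(D_R² + v_R²x²) = √(0.01987² + 0.01045² × 12.0²) = 0.1270; v_R² = 0.0001092.
t = (0.1270 − 0.01987)/0.0001092 = 981 days.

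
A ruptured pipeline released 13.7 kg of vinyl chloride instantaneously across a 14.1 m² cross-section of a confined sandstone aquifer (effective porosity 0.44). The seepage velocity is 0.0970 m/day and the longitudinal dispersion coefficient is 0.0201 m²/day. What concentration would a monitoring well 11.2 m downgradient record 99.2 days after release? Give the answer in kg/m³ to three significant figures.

For an instantaneous plane source, C(x,t) = M/(n_e·A·√(4πDt)) · exp(−(x−vt)²/(4Dt)), with n_e·A the pore (flow) area.
Plume center vt = 0.0970 × 99.2 = 9.6224 m, so the well at 11.2 m is 1.5776 m downgradient of the peak.
√(4πDt) = 5.006 m, giving peak height M/(n_e·A·√(4πDt)) = 13.7/(0.44 × 14.1 × 5.006) = 0.4411 kg/m³.
(x−vt)²/(4Dt) = (1.5776)²/(4 × 0.0201 × 99.2) = 0.3121; exp(−0.3121) = 0.7319.
C = 0.4411 × 0.7319 = 0.323 kg/m³.

0.323 kg/m³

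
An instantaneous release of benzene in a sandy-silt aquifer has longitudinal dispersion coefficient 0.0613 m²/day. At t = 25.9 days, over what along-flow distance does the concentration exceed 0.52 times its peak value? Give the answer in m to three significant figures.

The plume is Gaussian with σ = √(2Dt) = √(2 × 0.0613 × 25.9) = 1.782 m.
C/C_peak = exp(−Δx²/(2σ²)) = 0.52 ⇒ Δx = σ·√(−2 ln 0.52) = 1.782 × 1.144 = 2.039 m.
Width = 2Δx = 4.08 m.

4.08 m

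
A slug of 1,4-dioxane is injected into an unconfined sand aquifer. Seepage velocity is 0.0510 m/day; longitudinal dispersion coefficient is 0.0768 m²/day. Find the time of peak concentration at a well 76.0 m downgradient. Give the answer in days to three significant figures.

1460 days

For the 1D instantaneous-source solution, setting ∂C/∂t = 0 at fixed x gives v²t² + 2Dt − x² = 0, so t = (√(D² + v²x²) − D)/v².
√(D² + v²x²) = √(0.0768² + 0.0510² × 76.0²) = 3.877; v² = 0.002601.
t = (3.877 − 0.0768)/0.002601 = 1460 days (vs. the pure-advection estimate x/v = 1490 d).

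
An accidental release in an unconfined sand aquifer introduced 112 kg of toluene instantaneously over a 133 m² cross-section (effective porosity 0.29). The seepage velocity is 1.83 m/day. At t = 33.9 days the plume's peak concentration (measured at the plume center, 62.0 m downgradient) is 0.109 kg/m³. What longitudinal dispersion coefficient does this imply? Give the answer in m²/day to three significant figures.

1.67 m²/day

At the plume center C_max = M/(n_e·A·√(4πDt)), so D = M²/(4πt·(n_e·A·C_max)²).
n_e·A·C_max = 0.29 × 133 × 0.109 = 4.204 kg/m.
D = 112²/(4π × 33.9 × 4.204²) = 1.67 m²/day.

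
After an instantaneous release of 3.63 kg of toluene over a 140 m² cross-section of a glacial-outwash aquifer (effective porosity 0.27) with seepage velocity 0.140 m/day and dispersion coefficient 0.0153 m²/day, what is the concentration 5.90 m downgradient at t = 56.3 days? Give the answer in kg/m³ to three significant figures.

For an instantaneous plane source, C(x,t) = M/(n_e·A·√(4πDt)) · exp(−(x−vt)²/(4Dt)), with n_e·A the pore (flow) area.
Plume center vt = 0.140 × 56.3 = 7.882 m, so the well at 5.90 m is 1.982 m upgradient of the peak.
√(4πDt) = 3.290 m, giving peak height M/(n_e·A·√(4πDt)) = 3.63/(0.27 × 140 × 3.290) = 0.02919 kg/m³.
(x−vt)²/(4Dt) = (-1.982)²/(4 × 0.0153 × 56.3) = 1.140; exp(−1.140) = 0.3198.
C = 0.02919 × 0.3198 = 0.00933 kg/m³.

0.00933 kg/m³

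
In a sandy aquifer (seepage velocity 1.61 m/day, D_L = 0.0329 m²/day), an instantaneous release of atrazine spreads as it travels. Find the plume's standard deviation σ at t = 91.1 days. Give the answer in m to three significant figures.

Dispersive spreading gives a Gaussian with σ² = 2Dt; advection only shifts the center.
σ = √(2 × 0.0329 × 91.1) = 2.45 m.

2.45 m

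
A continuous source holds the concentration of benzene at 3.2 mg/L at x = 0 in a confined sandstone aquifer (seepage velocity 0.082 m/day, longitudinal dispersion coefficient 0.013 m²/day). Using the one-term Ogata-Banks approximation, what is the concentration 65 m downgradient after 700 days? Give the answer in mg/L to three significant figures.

0.120 mg/L

For a continuous step input, C/C₀ ≈ ½·erfc((x−vt)/(2√(Dt))).
vt = 0.082 × 700 = 57.4 m and 2√(Dt) = 2√(0.013 × 700) = 6.033 m.
Argument (x−vt)/(2√(Dt)) = (65 − 57.4)/6.033 = 1.260; ½·erfc(1.260) = 0.03738.
C = 3.2 × 0.03738 = 0.120 mg/L.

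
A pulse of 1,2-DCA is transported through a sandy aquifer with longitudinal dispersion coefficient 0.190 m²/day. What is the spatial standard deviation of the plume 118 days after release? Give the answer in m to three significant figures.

Dispersive spreading gives a Gaussian with σ² = 2Dt; advection only shifts the center.
σ = √(2 × 0.190 × 118) = 6.70 m.

6.70 m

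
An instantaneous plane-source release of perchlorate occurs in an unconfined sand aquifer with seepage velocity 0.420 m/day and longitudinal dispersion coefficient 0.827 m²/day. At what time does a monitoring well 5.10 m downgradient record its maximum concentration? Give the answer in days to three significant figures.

For the 1D instantaneous-source solution, setting ∂C/∂t = 0 at fixed x gives v²t² + 2Dt − x² = 0, so t = (√(D² + v²x²) − D)/v².
√(D² + v²x²) = √(0.827² + 0.420² × 5.10²) = 2.296; v² = 0.1764.
t = (2.296 − 0.827)/0.1764 = 8.33 days (vs. the pure-advection estimate x/v = 12.1 d).

8.33 days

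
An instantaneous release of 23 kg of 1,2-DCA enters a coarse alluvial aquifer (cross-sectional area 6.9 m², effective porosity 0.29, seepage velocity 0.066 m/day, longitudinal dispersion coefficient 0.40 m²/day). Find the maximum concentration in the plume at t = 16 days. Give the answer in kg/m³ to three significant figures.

The peak of an instantaneous 1D plume sits at x = vt; there the Gaussian factor is 1 and C_max = M/(n_e·A·√(4πDt)), where n_e·A is the pore area the mass is dissolved in.
√(4πDt) = √(4π × 0.40 × 16) = 8.968 m, so C_max = 23/(0.29 × 6.9 × 8.968) = 1.28 kg/m³.

1.28 kg/m³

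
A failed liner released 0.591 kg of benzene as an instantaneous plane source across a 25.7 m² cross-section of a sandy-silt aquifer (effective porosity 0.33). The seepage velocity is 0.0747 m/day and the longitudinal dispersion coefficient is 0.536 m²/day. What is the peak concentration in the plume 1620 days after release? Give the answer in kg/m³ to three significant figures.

The peak of an instantaneous 1D plume sits at x = vt; there the Gaussian factor is 1 and C_max = M/(n_e·A·√(4πDt)), where n_e·A is the pore area the mass is dissolved in.
√(4πDt) = √(4π × 0.536 × 1620) = 104.5 m, so C_max = 0.591/(0.33 × 25.7 × 104.5) = 0.000667 kg/m³.

0.000667 kg/m³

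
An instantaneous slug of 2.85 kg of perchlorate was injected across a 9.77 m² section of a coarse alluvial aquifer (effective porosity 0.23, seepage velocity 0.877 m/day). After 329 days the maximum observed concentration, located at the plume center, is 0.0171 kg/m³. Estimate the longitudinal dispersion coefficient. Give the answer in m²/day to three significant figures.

At the plume center C_max = M/(n_e·A·√(4πDt)), so D = M²/(4πt·(n_e·A·C_max)²).
n_e·A·C_max = 0.23 × 9.77 × 0.0171 = 0.03843 kg/m.
D = 2.85²/(4π × 329 × 0.03843²) = 1.33 m²/day.

1.33 m²/day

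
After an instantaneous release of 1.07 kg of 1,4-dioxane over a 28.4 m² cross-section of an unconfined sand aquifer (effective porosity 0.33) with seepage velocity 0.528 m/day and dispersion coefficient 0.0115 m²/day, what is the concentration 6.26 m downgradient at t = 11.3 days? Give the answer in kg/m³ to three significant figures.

0.0757 kg/m³

For an instantaneous plane source, C(x,t) = M/(n_e·A·√(4πDt)) · exp(−(x−vt)²/(4Dt)), with n_e·A the pore (flow) area.
Plume center vt = 0.528 × 11.3 = 5.9664 m, so the well at 6.26 m is 0.2936 m downgradient of the peak.
√(4πDt) = 1.278 m, giving peak height M/(n_e·A·√(4πDt)) = 1.07/(0.33 × 28.4 × 1.278) = 0.08933 kg/m³.
(x−vt)²/(4Dt) = (0.2936)²/(4 × 0.0115 × 11.3) = 0.1658; exp(−0.1658) = 0.8472.
C = 0.08933 × 0.8472 = 0.0757 kg/m³.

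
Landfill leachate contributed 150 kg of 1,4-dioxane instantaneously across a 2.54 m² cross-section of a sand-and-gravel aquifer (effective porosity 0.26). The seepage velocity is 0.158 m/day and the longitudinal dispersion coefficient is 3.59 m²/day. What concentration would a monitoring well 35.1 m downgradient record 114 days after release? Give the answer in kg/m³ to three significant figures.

For an instantaneous plane source, C(x,t) = M/(n_e·A·√(4πDt)) · exp(−(x−vt)²/(4Dt)), with n_e·A the pore (flow) area.
Plume center vt = 0.158 × 114 = 18.012 m, so the well at 35.1 m is 17.088 m downgradient of the peak.
√(4πDt) = 71.71 m, giving peak height M/(n_e·A·√(4πDt)) = 150/(0.26 × 2.54 × 71.71) = 3.167 kg/m³.
(x−vt)²/(4Dt) = (17.088)²/(4 × 3.59 × 114) = 0.1784; exp(−0.1784) = 0.8366.
C = 3.167 × 0.8366 = 2.65 kg/m³.

2.65 kg/m³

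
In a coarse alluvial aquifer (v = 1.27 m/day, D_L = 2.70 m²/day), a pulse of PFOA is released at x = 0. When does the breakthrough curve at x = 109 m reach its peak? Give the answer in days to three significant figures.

84.2 days

For the 1D instantaneous-source solution, setting ∂C/∂t = 0 at fixed x gives v²t² + 2Dt − x² = 0, so t = (√(D² + v²x²) − D)/v².
√(D² + v²x²) = √(2.70² + 1.27² × 109²) = 138.5; v² = 1.6129.
t = (138.5 − 2.70)/1.6129 = 84.2 days (vs. the pure-advection estimate x/v = 85.8 d).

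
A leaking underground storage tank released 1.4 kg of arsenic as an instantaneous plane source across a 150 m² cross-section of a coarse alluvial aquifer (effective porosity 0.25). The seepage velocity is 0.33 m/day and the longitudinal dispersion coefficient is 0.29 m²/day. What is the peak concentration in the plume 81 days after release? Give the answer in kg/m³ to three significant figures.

0.00217 kg/m³

The peak of an instantaneous 1D plume sits at x = vt; there the Gaussian factor is 1 and C_max = M/(n_e·A·√(4πDt)), where n_e·A is the pore area the mass is dissolved in.
√(4πDt) = √(4π × 0.29 × 81) = 17.18 m, so C_max = 1.4/(0.25 × 150 × 17.18) = 0.00217 kg/m³.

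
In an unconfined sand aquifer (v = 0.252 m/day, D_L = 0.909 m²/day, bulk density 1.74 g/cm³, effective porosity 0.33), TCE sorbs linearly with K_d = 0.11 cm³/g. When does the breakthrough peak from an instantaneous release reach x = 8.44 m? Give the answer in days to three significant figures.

Retardation factor R = 1 + ρ_b·K_d/n = 1 + 1.74 × 0.11/0.33 = 1.580.
Sorption retards both mechanisms: v_R = v/R = 0.1595 m/day, D_R = D/R = 0.5753 m²/day.
Peak time from v_R²t² + 2D_R t − x² = 0: t = (√(D_R² + v_R²x²) − D_R)/v_R².
√(D_R² + v_R²x²) = √(0.5753² + 0.1595² × 8.44²) = 1.464; v_R² = 0.02544.
t = (1.464 − 0.5753)/0.02544 = 34.9 days.

34.9 days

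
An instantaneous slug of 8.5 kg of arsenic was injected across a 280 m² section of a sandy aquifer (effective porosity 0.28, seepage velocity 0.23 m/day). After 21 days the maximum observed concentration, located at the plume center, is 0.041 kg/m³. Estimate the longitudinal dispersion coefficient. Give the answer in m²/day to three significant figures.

At the plume center C_max = M/(n_e·A·√(4πDt)), so D = M²/(4πt·(n_e·A·C_max)²).
n_e·A·C_max = 0.28 × 280 × 0.041 = 3.214 kg/m.
D = 8.5²/(4π × 21 × 3.214²) = 0.0265 m²/day.

0.0265 m²/day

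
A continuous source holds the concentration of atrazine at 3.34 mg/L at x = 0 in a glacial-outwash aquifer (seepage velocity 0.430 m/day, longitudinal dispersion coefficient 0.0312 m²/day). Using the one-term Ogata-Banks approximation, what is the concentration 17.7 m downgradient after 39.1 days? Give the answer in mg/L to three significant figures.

0.952 mg/L

For a continuous step input, C/C₀ ≈ ½·erfc((x−vt)/(2√(Dt))).
vt = 0.430 × 39.1 = 16.813 m and 2√(Dt) = 2√(0.0312 × 39.1) = 2.209 m.
Argument (x−vt)/(2√(Dt)) = (17.7 − 16.813)/2.209 = 0.4015; ½·erfc(0.4015) = 0.2851.
C = 3.34 × 0.2851 = 0.952 mg/L.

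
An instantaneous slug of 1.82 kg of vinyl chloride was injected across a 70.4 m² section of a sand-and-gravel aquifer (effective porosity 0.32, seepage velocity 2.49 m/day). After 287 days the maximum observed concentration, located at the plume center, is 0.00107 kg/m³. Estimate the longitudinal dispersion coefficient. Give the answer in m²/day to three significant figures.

1.58 m²/day

At the plume center C_max = M/(n_e·A·√(4πDt)), so D = M²/(4πt·(n_e·A·C_max)²).
n_e·A·C_max = 0.32 × 70.4 × 0.00107 = 0.02410 kg/m.
D = 1.82²/(4π × 287 × 0.02410²) = 1.58 m²/day.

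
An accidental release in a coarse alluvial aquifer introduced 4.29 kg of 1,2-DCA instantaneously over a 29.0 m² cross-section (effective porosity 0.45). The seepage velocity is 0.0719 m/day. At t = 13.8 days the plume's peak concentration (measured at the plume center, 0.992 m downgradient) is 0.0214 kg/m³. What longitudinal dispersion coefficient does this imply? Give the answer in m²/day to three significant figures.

1.36 m²/day

At the plume center C_max = M/(n_e·A·√(4πDt)), so D = M²/(4πt·(n_e·A·C_max)²).
n_e·A·C_max = 0.45 × 29.0 × 0.0214 = 0.2793 kg/m.
D = 4.29²/(4π × 13.8 × 0.2793²) = 1.36 m²/day.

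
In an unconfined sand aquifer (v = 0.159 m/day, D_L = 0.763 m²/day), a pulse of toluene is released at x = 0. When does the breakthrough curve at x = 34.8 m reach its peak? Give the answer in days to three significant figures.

For the 1D instantaneous-source solution, setting ∂C/∂t = 0 at fixed x gives v²t² + 2Dt − x² = 0, so t = (√(D² + v²x²) − D)/v².
√(D² + v²x²) = √(0.763² + 0.159² × 34.8²) = 5.586; v² = 0.025281.
t = (5.586 − 0.763)/0.025281 = 191 days (vs. the pure-advection estimate x/v = 219 d).

191 days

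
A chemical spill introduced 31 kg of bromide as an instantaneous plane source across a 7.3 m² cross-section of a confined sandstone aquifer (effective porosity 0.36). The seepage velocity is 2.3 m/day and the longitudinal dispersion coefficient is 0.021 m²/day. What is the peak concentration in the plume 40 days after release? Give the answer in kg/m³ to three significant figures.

The peak of an instantaneous 1D plume sits at x = vt; there the Gaussian factor is 1 and C_max = M/(n_e·A·√(4πDt)), where n_e·A is the pore area the mass is dissolved in.
√(4πDt) = √(4π × 0.021 × 40) = 3.249 m, so C_max = 31/(0.36 × 7.3 × 3.249) = 3.63 kg/m³.

3.63 kg/m³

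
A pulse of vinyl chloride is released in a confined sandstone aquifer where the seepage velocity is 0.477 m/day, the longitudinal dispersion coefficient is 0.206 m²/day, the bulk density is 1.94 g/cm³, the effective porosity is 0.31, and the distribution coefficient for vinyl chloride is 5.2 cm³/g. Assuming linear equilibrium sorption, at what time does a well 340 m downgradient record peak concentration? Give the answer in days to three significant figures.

23900 days

Retardation factor R = 1 + ρ_b·K_d/n = 1 + 1.94 × 5.2/0.31 = 33.54.
Sorption retards both mechanisms: v_R = v/R = 0.01422 m/day, D_R = D/R = 0.006142 m²/day.
Peak time from v_R²t² + 2D_R t − x² = 0: t = (√(D_R² + v_R²x²) − D_R)/v_R².
√(D_R² + v_R²x²) = √(0.006142² + 0.01422² × 340²) = 4.835; v_R² = 0.0002022.
t = (4.835 − 0.006142)/0.0002022 = 23900 days.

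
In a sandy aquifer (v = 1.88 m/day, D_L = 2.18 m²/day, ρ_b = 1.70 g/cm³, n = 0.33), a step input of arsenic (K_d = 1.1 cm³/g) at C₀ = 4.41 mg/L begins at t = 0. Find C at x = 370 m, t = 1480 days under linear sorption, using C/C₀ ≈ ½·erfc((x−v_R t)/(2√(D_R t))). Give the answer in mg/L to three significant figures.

4.13 mg/L

Retardation factor R = 1 + ρ_b·K_d/n = 1 + 1.70 × 1.1/0.33 = 6.667.
Sorption retards both mechanisms: v_R = v/R = 0.2820 m/day, D_R = D/R = 0.3270 m²/day.
v_R·t = 0.2820 × 1480 = 417.36 m; 2√(D_R t) = 44.00 m; argument = (370 − 417.36)/44.00 = -1.076.
C = C₀ × ½·erfc(-1.076) = 4.41 × 0.9360 = 4.13 mg/L.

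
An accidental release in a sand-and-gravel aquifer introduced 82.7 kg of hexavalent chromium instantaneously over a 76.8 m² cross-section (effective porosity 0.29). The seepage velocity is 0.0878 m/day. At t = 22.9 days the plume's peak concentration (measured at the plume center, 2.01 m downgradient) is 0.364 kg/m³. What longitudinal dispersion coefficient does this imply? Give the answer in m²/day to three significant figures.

0.362 m²/day

At the plume center C_max = M/(n_e·A·√(4πDt)), so D = M²/(4πt·(n_e·A·C_max)²).
n_e·A·C_max = 0.29 × 76.8 × 0.364 = 8.107 kg/m.
D = 82.7²/(4π × 22.9 × 8.107²) = 0.362 m²/day.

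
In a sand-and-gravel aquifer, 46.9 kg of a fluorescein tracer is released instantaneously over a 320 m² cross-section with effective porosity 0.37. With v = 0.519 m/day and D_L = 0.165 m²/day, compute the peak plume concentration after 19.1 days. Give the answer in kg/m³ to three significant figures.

The peak of an instantaneous 1D plume sits at x = vt; there the Gaussian factor is 1 and C_max = M/(n_e·A·√(4πDt)), where n_e·A is the pore area the mass is dissolved in.
√(4πDt) = √(4π × 0.165 × 19.1) = 6.293 m, so C_max = 46.9/(0.37 × 320 × 6.293) = 0.0629 kg/m³.

0.0629 kg/m³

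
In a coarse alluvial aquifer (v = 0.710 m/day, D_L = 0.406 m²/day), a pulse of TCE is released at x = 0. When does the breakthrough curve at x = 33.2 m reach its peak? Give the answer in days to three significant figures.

For the 1D instantaneous-source solution, setting ∂C/∂t = 0 at fixed x gives v²t² + 2Dt − x² = 0, so t = (√(D² + v²x²) − D)/v².
√(D² + v²x²) = √(0.406² + 0.710² × 33.2²) = 23.58; v² = 0.5041.
t = (23.58 − 0.406)/0.5041 = 46.0 days (vs. the pure-advection estimate x/v = 46.8 d).

46.0 days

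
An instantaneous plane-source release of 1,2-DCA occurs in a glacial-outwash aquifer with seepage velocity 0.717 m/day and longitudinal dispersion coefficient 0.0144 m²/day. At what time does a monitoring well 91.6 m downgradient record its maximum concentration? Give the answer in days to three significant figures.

128 days

For the 1D instantaneous-source solution, setting ∂C/∂t = 0 at fixed x gives v²t² + 2Dt − x² = 0, so t = (√(D² + v²x²) − D)/v².
√(D² + v²x²) = √(0.0144² + 0.717² × 91.6²) = 65.68; v² = 0.514089.
t = (65.68 − 0.0144)/0.514089 = 128 days (vs. the pure-advection estimate x/v = 128 d).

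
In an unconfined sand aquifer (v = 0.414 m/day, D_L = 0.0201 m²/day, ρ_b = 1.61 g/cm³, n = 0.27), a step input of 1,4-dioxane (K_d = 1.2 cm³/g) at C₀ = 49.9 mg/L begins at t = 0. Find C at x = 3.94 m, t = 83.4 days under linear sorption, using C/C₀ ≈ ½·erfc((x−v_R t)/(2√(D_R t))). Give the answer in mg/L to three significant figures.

33.8 mg/L

Retardation factor R = 1 + ρ_b·K_d/n = 1 + 1.61 × 1.2/0.27 = 8.156.
Sorption retards both mechanisms: v_R = v/R = 0.05076 m/day, D_R = D/R = 0.002464 m²/day.
v_R·t = 0.05076 × 83.4 = 4.233384 m; 2√(D_R t) = 0.9066 m; argument = (3.94 − 4.233384)/0.9066 = -0.3236.
C = C₀ × ½·erfc(-0.3236) = 49.9 × 0.6764 = 33.8 mg/L.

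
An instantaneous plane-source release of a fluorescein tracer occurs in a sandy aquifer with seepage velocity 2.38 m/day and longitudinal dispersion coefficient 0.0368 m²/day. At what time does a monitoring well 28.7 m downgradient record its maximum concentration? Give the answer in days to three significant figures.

12.1 days

For the 1D instantaneous-source solution, setting ∂C/∂t = 0 at fixed x gives v²t² + 2Dt − x² = 0, so t = (√(D² + v²x²) − D)/v².
√(D² + v²x²) = √(0.0368² + 2.38² × 28.7²) = 68.31; v² = 5.6644.
t = (68.31 − 0.0368)/5.6644 = 12.1 days (vs. the pure-advection estimate x/v = 12.1 d).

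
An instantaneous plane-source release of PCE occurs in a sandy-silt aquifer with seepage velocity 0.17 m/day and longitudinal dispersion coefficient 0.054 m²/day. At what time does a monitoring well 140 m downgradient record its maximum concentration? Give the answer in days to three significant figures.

822 days

For the 1D instantaneous-source solution, setting ∂C/∂t = 0 at fixed x gives v²t² + 2Dt − x² = 0, so t = (√(D² + v²x²) − D)/v².
√(D² + v²x²) = √(0.054² + 0.17² × 140²) = 23.80; v² = 0.0289.
t = (23.80 − 0.054)/0.0289 = 822 days (vs. the pure-advection estimate x/v = 824 d).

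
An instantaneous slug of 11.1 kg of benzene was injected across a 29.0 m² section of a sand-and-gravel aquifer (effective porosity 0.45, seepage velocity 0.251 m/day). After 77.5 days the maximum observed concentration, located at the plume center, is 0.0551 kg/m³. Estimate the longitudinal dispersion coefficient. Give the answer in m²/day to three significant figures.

At the plume center C_max = M/(n_e·A·√(4πDt)), so D = M²/(4πt·(n_e·A·C_max)²).
n_e·A·C_max = 0.45 × 29.0 × 0.0551 = 0.7191 kg/m.
D = 11.1²/(4π × 77.5 × 0.7191²) = 0.245 m²/day.

0.245 m²/day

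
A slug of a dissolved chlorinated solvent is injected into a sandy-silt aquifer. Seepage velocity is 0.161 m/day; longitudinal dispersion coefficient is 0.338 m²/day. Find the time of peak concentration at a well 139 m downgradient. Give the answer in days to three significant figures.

850 days

For the 1D instantaneous-source solution, setting ∂C/∂t = 0 at fixed x gives v²t² + 2Dt − x² = 0, so t = (√(D² + v²x²) − D)/v².
√(D² + v²x²) = √(0.338² + 0.161² × 139²) = 22.38; v² = 0.025921.
t = (22.38 − 0.338)/0.025921 = 850 days (vs. the pure-advection estimate x/v = 863 d).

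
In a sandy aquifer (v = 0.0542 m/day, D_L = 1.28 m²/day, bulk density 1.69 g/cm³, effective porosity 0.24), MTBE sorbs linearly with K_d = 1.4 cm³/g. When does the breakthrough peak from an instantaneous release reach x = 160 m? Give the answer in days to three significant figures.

Retardation factor R = 1 + ρ_b·K_d/n = 1 + 1.69 × 1.4/0.24 = 10.86.
Sorption retards both mechanisms: v_R = v/R = 0.004991 m/day, D_R = D/R = 0.1179 m²/day.
Peak time from v_R²t² + 2D_R t − x² = 0: t = (√(D_R² + v_R²x²) − D_R)/v_R².
√(D_R² + v_R²x²) = √(0.1179² + 0.004991² × 160²) = 0.8072; v_R² = 2.491e-05.
t = (0.8072 − 0.1179)/2.491e-05 = 27700 days.

27700 days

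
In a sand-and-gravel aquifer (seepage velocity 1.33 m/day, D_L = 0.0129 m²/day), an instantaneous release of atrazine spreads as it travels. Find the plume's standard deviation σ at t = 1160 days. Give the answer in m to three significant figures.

Dispersive spreading gives a Gaussian with σ² = 2Dt; advection only shifts the center.
σ = √(2 × 0.0129 × 1160) = 5.47 m.

5.47 m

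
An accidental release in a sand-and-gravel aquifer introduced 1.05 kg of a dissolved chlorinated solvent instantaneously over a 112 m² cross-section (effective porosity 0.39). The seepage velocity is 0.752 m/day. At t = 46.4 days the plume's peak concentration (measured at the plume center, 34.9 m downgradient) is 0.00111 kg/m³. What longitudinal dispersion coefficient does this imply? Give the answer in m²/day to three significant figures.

At the plume center C_max = M/(n_e·A·√(4πDt)), so D = M²/(4πt·(n_e·A·C_max)²).
n_e·A·C_max = 0.39 × 112 × 0.00111 = 0.04848 kg/m.
D = 1.05²/(4π × 46.4 × 0.04848²) = 0.804 m²/day.

0.804 m²/day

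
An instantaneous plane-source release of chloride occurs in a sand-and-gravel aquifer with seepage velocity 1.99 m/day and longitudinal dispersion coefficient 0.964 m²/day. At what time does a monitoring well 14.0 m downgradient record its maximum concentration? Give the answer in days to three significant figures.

6.80 days

For the 1D instantaneous-source solution, setting ∂C/∂t = 0 at fixed x gives v²t² + 2Dt − x² = 0, so t = (√(D² + v²x²) − D)/v².
√(D² + v²x²) = √(0.964² + 1.99² × 14.0²) = 27.88; v² = 3.9601.
t = (27.88 − 0.964)/3.9601 = 6.80 days (vs. the pure-advection estimate x/v = 7.04 d).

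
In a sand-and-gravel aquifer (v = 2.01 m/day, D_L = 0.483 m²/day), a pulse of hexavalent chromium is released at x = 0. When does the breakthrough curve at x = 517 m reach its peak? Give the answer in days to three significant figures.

257 days

For the 1D instantaneous-source solution, setting ∂C/∂t = 0 at fixed x gives v²t² + 2Dt − x² = 0, so t = (√(D² + v²x²) − D)/v².
√(D² + v²x²) = √(0.483² + 2.01² × 517²) = 1039; v² = 4.0401.
t = (1039 − 0.483)/4.0401 = 257 days (vs. the pure-advection estimate x/v = 257 d).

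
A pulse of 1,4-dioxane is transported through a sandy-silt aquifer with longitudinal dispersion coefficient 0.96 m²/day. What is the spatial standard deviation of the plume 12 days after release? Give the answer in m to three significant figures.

4.80 m

Dispersive spreading gives a Gaussian with σ² = 2Dt; advection only shifts the center.
σ = √(2 × 0.96 × 12) = 4.80 m.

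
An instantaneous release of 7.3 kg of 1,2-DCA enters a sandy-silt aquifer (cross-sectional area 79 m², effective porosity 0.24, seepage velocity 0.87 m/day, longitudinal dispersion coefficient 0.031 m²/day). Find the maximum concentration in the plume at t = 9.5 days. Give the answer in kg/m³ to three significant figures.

The peak of an instantaneous 1D plume sits at x = vt; there the Gaussian factor is 1 and C_max = M/(n_e·A·√(4πDt)), where n_e·A is the pore area the mass is dissolved in.
√(4πDt) = √(4π × 0.031 × 9.5) = 1.924 m, so C_max = 7.3/(0.24 × 79 × 1.924) = 0.200 kg/m³.

0.200 kg/m³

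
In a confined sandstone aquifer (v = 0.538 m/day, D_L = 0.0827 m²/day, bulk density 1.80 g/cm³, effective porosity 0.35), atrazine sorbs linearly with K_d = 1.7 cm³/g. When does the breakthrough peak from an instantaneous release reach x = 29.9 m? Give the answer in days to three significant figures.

539 days

Retardation factor R = 1 + ρ_b·K_d/n = 1 + 1.80 × 1.7/0.35 = 9.743.
Sorption retards both mechanisms: v_R = v/R = 0.05522 m/day, D_R = D/R = 0.008488 m²/day.
Peak time from v_R²t² + 2D_R t − x² = 0: t = (√(D_R² + v_R²x²) − D_R)/v_R².
√(D_R² + v_R²x²) = √(0.008488² + 0.05522² × 29.9²) = 1.651; v_R² = 0.003049.
t = (1.651 − 0.008488)/0.003049 = 539 days.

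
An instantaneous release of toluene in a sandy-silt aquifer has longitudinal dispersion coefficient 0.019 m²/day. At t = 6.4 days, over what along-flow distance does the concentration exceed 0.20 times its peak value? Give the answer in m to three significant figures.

1.77 m

The plume is Gaussian with σ = √(2Dt) = √(2 × 0.019 × 6.4) = 0.4932 m.
C/C_peak = exp(−Δx²/(2σ²)) = 0.20 ⇒ Δx = σ·√(−2 ln 0.20) = 0.4932 × 1.794 = 0.8848 m.
Width = 2Δx = 1.77 m.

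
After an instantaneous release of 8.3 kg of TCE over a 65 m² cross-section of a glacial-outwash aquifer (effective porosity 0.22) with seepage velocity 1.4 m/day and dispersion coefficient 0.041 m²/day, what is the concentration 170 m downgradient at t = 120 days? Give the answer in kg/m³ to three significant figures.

0.0602 kg/m³

For an instantaneous plane source, C(x,t) = M/(n_e·A·√(4πDt)) · exp(−(x−vt)²/(4Dt)), with n_e·A the pore (flow) area.
Plume center vt = 1.4 × 120 = 168 m, so the well at 170 m is 2 m downgradient of the peak.
√(4πDt) = 7.863 m, giving peak height M/(n_e·A·√(4πDt)) = 8.3/(0.22 × 65 × 7.863) = 0.07382 kg/m³.
(x−vt)²/(4Dt) = (2)²/(4 × 0.041 × 120) = 0.2033; exp(−0.2033) = 0.8160.
C = 0.07382 × 0.8160 = 0.0602 kg/m³.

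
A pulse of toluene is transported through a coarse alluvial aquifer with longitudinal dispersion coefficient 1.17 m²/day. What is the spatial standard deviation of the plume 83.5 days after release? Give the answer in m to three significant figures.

14.0 m

Dispersive spreading gives a Gaussian with σ² = 2Dt; advection only shifts the center.
σ = √(2 × 1.17 × 83.5) = 14.0 m.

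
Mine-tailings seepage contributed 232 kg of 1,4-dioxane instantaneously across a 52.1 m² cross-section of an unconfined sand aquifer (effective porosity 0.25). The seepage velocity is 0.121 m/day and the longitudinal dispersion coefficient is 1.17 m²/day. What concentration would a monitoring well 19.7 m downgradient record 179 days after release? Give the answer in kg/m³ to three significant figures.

0.346 kg/m³

For an instantaneous plane source, C(x,t) = M/(n_e·A·√(4πDt)) · exp(−(x−vt)²/(4Dt)), with n_e·A the pore (flow) area.
Plume center vt = 0.121 × 179 = 21.659 m, so the well at 19.7 m is 1.959 m upgradient of the peak.
√(4πDt) = 51.30 m, giving peak height M/(n_e·A·√(4πDt)) = 232/(0.25 × 52.1 × 51.30) = 0.3472 kg/m³.
(x−vt)²/(4Dt) = (-1.959)²/(4 × 1.17 × 179) = 0.004581; exp(−0.004581) = 0.9954.
C = 0.3472 × 0.9954 = 0.346 kg/m³.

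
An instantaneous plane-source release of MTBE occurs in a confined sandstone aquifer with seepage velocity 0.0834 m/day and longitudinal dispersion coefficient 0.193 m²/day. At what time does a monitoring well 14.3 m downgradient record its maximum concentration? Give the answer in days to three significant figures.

For the 1D instantaneous-source solution, setting ∂C/∂t = 0 at fixed x gives v²t² + 2Dt − x² = 0, so t = (√(D² + v²x²) − D)/v².
√(D² + v²x²) = √(0.193² + 0.0834² × 14.3²) = 1.208; v² = 0.00695556.
t = (1.208 − 0.193)/0.00695556 = 146 days (vs. the pure-advection estimate x/v = 171 d).

146 days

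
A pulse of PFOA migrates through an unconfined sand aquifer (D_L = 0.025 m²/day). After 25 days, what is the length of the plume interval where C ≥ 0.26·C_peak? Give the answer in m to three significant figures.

The plume is Gaussian with σ = √(2Dt) = √(2 × 0.025 × 25) = 1.118 m.
C/C_peak = exp(−Δx²/(2σ²)) = 0.26 ⇒ Δx = σ·√(−2 ln 0.26) = 1.118 × 1.641 = 1.835 m.
Width = 2Δx = 3.67 m.

3.67 m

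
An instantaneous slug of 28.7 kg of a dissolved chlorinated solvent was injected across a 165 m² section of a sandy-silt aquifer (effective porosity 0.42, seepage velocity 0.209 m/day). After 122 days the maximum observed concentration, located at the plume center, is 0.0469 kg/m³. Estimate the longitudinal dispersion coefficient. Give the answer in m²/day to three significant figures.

At the plume center C_max = M/(n_e·A·√(4πDt)), so D = M²/(4πt·(n_e·A·C_max)²).
n_e·A·C_max = 0.42 × 165 × 0.0469 = 3.250 kg/m.
D = 28.7²/(4π × 122 × 3.250²) = 0.0509 m²/day.

0.0509 m²/day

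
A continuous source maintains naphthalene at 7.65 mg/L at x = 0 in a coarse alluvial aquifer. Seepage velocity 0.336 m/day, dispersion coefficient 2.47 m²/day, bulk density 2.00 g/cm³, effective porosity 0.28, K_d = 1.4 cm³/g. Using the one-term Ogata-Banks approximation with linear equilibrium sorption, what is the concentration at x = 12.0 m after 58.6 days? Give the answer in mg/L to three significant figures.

0.178 mg/L

Retardation factor R = 1 + ρ_b·K_d/n = 1 + 2.00 × 1.4/0.28 = 11.00.
Sorption retards both mechanisms: v_R = v/R = 0.03055 m/day, D_R = D/R = 0.2245 m²/day.
v_R·t = 0.03055 × 58.6 = 1.79023 m; 2√(D_R t) = 7.254 m; argument = (12.0 − 1.79023)/7.254 = 1.407.
C = C₀ × ½·erfc(1.407) = 7.65 × 0.02331 = 0.178 mg/L.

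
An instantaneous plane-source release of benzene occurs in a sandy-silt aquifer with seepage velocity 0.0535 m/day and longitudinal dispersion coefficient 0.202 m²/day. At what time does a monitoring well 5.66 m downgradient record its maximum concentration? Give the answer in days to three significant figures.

For the 1D instantaneous-source solution, setting ∂C/∂t = 0 at fixed x gives v²t² + 2Dt − x² = 0, so t = (√(D² + v²x²) − D)/v².
√(D² + v²x²) = √(0.202² + 0.0535² × 5.66²) = 0.3640; v² = 0.00286225.
t = (0.3640 − 0.202)/0.00286225 = 56.6 days (vs. the pure-advection estimate x/v = 106 d).

56.6 days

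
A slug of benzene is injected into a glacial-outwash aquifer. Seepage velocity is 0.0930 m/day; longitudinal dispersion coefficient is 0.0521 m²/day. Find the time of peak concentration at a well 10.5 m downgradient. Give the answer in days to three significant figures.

107 days

For the 1D instantaneous-source solution, setting ∂C/∂t = 0 at fixed x gives v²t² + 2Dt − x² = 0, so t = (√(D² + v²x²) − D)/v².
√(D² + v²x²) = √(0.0521² + 0.0930² × 10.5²) = 0.9779; v² = 0.008649.
t = (0.9779 − 0.0521)/0.008649 = 107 days (vs. the pure-advection estimate x/v = 113 d).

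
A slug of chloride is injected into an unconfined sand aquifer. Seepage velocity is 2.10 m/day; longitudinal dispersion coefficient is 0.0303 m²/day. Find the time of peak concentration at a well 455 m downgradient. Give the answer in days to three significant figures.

217 days

For the 1D instantaneous-source solution, setting ∂C/∂t = 0 at fixed x gives v²t² + 2Dt − x² = 0, so t = (√(D² + v²x²) − D)/v².
√(D² + v²x²) = √(0.0303² + 2.10² × 455²) = 955.5; v² = 4.41.
t = (955.5 − 0.0303)/4.41 = 217 days (vs. the pure-advection estimate x/v = 217 d).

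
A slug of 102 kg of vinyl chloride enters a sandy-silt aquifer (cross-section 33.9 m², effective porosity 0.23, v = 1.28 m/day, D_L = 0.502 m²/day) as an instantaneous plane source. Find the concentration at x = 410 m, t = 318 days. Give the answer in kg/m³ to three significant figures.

0.288 kg/m³

For an instantaneous plane source, C(x,t) = M/(n_e·A·√(4πDt)) · exp(−(x−vt)²/(4Dt)), with n_e·A the pore (flow) area.
Plume center vt = 1.28 × 318 = 407.04 m, so the well at 410 m is 2.96 m downgradient of the peak.
√(4πDt) = 44.79 m, giving peak height M/(n_e·A·√(4πDt)) = 102/(0.23 × 33.9 × 44.79) = 0.2921 kg/m³.
(x−vt)²/(4Dt) = (2.96)²/(4 × 0.502 × 318) = 0.01372; exp(−0.01372) = 0.9864.
C = 0.2921 × 0.9864 = 0.288 kg/m³.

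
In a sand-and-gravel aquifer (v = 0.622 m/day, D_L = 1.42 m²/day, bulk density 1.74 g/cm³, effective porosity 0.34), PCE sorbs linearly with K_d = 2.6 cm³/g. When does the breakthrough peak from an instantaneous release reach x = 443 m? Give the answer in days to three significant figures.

Retardation factor R = 1 + ρ_b·K_d/n = 1 + 1.74 × 2.6/0.34 = 14.31.
Sorption retards both mechanisms: v_R = v/R = 0.04347 m/day, D_R = D/R = 0.09923 m²/day.
Peak time from v_R²t² + 2D_R t − x² = 0: t = (√(D_R² + v_R²x²) − D_R)/v_R².
√(D_R² + v_R²x²) = √(0.09923² + 0.04347² × 443²) = 19.26; v_R² = 0.001890.
t = (19.26 − 0.09923)/0.001890 = 10100 days.

10100 days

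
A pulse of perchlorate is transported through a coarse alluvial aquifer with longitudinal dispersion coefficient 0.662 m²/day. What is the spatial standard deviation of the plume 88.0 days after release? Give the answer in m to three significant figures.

10.8 m

Dispersive spreading gives a Gaussian with σ² = 2Dt; advection only shifts the center.
σ = √(2 × 0.662 × 88.0) = 10.8 m.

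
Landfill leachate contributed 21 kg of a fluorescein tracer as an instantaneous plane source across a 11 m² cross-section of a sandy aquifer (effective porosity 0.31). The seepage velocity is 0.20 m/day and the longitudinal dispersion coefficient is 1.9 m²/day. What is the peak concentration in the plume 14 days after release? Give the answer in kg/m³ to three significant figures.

The peak of an instantaneous 1D plume sits at x = vt; there the Gaussian factor is 1 and C_max = M/(n_e·A·√(4πDt)), where n_e·A is the pore area the mass is dissolved in.
√(4πDt) = √(4π × 1.9 × 14) = 18.28 m, so C_max = 21/(0.31 × 11 × 18.28) = 0.337 kg/m³.

0.337 kg/m³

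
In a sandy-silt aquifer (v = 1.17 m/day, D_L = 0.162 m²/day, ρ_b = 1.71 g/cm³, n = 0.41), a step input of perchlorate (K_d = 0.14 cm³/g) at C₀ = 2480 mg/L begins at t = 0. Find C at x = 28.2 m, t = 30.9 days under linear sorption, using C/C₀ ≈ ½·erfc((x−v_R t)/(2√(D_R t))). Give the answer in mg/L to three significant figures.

Retardation factor R = 1 + ρ_b·K_d/n = 1 + 1.71 × 0.14/0.41 = 1.584.
Sorption retards both mechanisms: v_R = v/R = 0.7386 m/day, D_R = D/R = 0.1023 m²/day.
v_R·t = 0.7386 × 30.9 = 22.82274 m; 2√(D_R t) = 3.556 m; argument = (28.2 − 22.82274)/3.556 = 1.512.
C = C₀ × ½·erfc(1.512) = 2480 × 0.01625 = 40.3 mg/L.

40.3 mg/L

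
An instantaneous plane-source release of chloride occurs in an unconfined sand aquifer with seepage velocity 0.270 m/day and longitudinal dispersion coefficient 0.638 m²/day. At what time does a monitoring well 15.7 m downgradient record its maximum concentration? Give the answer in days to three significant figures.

50.1 days

For the 1D instantaneous-source solution, setting ∂C/∂t = 0 at fixed x gives v²t² + 2Dt − x² = 0, so t = (√(D² + v²x²) − D)/v².
√(D² + v²x²) = √(0.638² + 0.270² × 15.7²) = 4.287; v² = 0.0729.
t = (4.287 − 0.638)/0.0729 = 50.1 days (vs. the pure-advection estimate x/v = 58.1 d).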